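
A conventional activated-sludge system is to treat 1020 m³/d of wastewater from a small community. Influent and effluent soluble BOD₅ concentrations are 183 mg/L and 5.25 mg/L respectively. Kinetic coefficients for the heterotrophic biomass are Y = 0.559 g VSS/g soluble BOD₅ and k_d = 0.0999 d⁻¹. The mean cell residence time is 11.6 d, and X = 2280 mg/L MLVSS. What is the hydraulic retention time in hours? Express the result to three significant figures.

τ ≈ 5.62 h

From the SRT design equation V = Y Q (S₀−S) θ_c / [X (1 + k_d θ_c)] = 0.559 × 1020 × (183 − 5.25) × 11.6 / [2280 × (1 + 0.0999 × 11.6)] = 1.18×10^6 / 4922 = 238.8 m³.
τ = V/Q = 238.8/1020 = 0.2342 d, or 5.620 h.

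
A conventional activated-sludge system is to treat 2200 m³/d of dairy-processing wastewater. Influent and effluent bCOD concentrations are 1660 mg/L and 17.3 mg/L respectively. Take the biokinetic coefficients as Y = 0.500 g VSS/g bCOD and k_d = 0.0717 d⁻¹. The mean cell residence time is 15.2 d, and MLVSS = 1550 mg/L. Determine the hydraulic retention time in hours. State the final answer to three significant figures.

From the SRT design equation V = Y Q (S₀−S) θ_c / [X (1 + k_d θ_c)] = 0.500 × 2200 × (1660 − 17.3) × 15.2 / [1550 × (1 + 0.0717 × 15.2)] = 2.75×10^7 / 3239 = 8479 m³.
Hydraulic retention time τ = V/Q = 8479 / 2200 = 3.854 d = 92.50 h.

τ ≈ 92.5 h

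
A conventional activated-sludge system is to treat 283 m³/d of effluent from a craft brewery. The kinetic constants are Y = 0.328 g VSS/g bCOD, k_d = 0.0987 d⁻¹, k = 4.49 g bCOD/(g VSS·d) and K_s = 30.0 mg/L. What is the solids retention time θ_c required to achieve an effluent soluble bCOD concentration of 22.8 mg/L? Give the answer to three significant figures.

θ_c ≈ 1.86 d

At the target effluent, Y k S/(K_s+S) = 0.328×4.49×22.8/52.80 = 0.6359 d⁻¹.
Then 1/θ_c = μ − k_d = 0.6359 − 0.0987 = 0.5372 d⁻¹, giving θ_c = 1.861 d.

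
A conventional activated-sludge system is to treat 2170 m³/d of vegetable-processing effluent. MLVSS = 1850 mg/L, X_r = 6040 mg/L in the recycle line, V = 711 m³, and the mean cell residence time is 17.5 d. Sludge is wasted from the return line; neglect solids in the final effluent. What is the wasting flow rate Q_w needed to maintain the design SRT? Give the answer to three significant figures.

Q_w ≈ 12.4 m³/d

Wasting from the return line (neglecting effluent solids): Q_w = V·X / (θ_c·X_r) = 711.0 × 1850 / (17.5 × 6040) = 12.44 m³/d.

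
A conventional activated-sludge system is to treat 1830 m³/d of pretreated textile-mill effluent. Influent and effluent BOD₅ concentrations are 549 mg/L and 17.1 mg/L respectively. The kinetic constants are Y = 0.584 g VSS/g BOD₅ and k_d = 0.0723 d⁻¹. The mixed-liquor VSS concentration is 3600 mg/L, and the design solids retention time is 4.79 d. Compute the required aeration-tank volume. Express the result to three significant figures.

From the SRT design equation V = Y Q (S₀−S) θ_c / [X (1 + k_d θ_c)] = 0.584 × 1830 × (549 − 17.1) × 4.79 / [3600 × (1 + 0.0723 × 4.79)] = 2.72×10^6 / 4847 = 561.8 m³.

V ≈ 562 m³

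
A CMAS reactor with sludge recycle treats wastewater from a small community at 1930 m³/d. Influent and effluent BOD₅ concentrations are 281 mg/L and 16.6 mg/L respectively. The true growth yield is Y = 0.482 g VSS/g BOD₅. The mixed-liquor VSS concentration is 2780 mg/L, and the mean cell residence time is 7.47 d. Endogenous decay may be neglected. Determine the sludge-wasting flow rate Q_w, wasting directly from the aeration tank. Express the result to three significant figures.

Q_w ≈ 88.5 m³/d

V·X = Y·Q·ΔS·θ_c gives V = 0.482 × 1930 × (281 − 16.6) × 7.47 / 2780 = 660.9 m³.
With mixed-liquor wasting, θ_c = V/Q_w, so Q_w = V/θ_c = 660.9/7.47 = 88.48 m³/d.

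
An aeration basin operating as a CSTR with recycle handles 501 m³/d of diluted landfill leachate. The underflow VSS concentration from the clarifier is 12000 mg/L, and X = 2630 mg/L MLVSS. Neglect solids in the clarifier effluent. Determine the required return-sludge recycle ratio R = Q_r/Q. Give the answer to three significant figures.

Mass balance around the secondary clarifier (neglecting effluent solids): R = X / (X_r − X) = 2630 / (12000 − 2630) = 0.2807.

R ≈ 0.281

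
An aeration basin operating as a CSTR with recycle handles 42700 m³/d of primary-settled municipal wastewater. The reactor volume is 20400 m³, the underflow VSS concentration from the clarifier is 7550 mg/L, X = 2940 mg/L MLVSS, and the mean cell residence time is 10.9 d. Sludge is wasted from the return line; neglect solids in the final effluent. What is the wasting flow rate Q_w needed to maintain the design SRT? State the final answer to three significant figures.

Wasting from the return line (neglecting effluent solids): Q_w = V·X / (θ_c·X_r) = 20400 × 2940 / (10.9 × 7550) = 728.8 m³/d.

Q_w ≈ 729 m³/d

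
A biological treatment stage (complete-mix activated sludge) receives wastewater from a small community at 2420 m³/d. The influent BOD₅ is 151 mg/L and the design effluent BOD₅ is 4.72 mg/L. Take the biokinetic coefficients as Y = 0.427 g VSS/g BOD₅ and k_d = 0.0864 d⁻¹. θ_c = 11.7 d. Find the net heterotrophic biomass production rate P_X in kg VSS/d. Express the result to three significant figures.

P_X ≈ 75.2 kg VSS/d

Correct the yield for decay: Y_obs = Y/(1 + k_d θ_c) = 0.427 / (1 + 0.0864 × 11.7) = 0.427 / 2.011 = 0.2123.
ΔS = 151 − 4.72 = 146.3 mg/L, so the substrate removal rate is 2420 × 146.3/1000 = 354.0 kg BOD₅/d.
So the net sludge growth is P_X = 0.2123 × 354.0 = 75.17 kg VSS/d.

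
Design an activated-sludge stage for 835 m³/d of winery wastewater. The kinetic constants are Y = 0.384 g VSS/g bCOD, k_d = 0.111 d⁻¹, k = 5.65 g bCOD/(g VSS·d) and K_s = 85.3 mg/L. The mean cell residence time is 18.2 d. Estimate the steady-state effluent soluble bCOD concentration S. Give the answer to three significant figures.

From the Monod/SRT balance for a CMAS, S = K_s·(1+k_d θ_c)/[θ_c·(Y k − k_d) − 1] = 85.3 × (1 + 0.111 × 18.2) / [18.2 × (0.384 × 5.65 − 0.111) − 1] = 257.6 / 36.47 = 7.065 mg/L.

S ≈ 7.06 mg/L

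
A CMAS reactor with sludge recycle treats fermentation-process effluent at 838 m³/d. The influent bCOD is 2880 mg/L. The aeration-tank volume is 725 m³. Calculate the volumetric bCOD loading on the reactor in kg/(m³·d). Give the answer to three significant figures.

L_v ≈ 3.33 kg bCOD/(m³·d)

Applied bCOD load per unit volume = Q·S₀/V = (838 × 2880/1000)/725.0 = 3.329 kg bCOD·m⁻³·d⁻¹.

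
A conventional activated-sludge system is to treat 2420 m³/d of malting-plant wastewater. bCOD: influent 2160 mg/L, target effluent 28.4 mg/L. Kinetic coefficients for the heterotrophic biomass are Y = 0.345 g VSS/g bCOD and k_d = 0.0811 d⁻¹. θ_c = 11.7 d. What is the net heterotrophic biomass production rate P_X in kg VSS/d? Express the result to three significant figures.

Observed yield with endogenous decay: Y_obs = Y / (1 + k_d·θ_c) = 0.345 / (1 + 0.0811 × 11.7) = 0.345 / 1.949 = 0.1770 g VSS/g bCOD.
ΔS = 2160 − 28.4 = 2132 mg/L, so the substrate removal rate is 2420 × 2132/1000 = 5158 kg bCOD/d.
Biomass produced: P_X = Y_obs·Q·ΔS = 0.1770 × 5158 ≈ 913.2 kg VSS/d.

P_X ≈ 913 kg VSS/d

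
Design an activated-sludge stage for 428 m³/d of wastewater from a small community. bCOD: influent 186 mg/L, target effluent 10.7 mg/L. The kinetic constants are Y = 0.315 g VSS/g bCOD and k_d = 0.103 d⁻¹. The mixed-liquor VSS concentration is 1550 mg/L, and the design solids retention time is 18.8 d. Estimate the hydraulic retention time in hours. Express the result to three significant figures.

τ ≈ 5.47 h

From the SRT design equation V = Y Q (S₀−S) θ_c / [X (1 + k_d θ_c)] = 0.315 × 428 × (186 − 10.7) × 18.8 / [1550 × (1 + 0.103 × 18.8)] = 4.44×10^5 / 4551 = 97.62 m³.
HRT = V/Q = 97.62 m³ / 428 m³·d⁻¹ = 0.2281 d × 24 = 5.474 h.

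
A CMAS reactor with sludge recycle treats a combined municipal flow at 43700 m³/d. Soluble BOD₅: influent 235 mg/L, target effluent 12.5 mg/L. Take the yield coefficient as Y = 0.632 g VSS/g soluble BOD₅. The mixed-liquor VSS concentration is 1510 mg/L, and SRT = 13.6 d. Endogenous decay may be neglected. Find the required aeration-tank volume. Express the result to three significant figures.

V ≈ 55300 m³

V·X = Y·Q·ΔS·θ_c gives V = 0.632 × 43700 × (235 − 12.5) × 13.6 / 1510 = 55347 m³.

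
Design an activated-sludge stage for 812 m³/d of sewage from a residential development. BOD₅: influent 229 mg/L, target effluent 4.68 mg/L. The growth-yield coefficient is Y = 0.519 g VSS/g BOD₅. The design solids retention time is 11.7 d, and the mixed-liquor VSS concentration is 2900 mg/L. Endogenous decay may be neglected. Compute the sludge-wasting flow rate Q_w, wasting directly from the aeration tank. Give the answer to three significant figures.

With k_d = 0 the design equation reduces to V = Y Q (S₀−S) θ_c / X = 0.519 × 812 × (229 − 4.68) × 11.7 / 2900 = 381.4 m³.
For wasting at MLVSS concentration, Q_w = V/θ_c = 381.4/11.7 = 32.60 m³/d.

Q_w ≈ 32.6 m³/d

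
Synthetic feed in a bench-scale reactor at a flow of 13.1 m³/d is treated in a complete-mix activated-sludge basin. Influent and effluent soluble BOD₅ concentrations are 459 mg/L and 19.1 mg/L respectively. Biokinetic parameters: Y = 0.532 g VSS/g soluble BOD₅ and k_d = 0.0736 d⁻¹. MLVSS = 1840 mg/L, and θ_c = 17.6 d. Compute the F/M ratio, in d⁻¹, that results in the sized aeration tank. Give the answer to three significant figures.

F/M ≈ 0.256 d⁻¹

Rearranging the biomass balance for a CMAS with decay, V = Y·Q·ΔS·θ_c / [X·(1+k_d θ_c)] = 0.532 × 13.1 × (459 − 19.1) × 17.6 / [1840 × (1 + 0.0736 × 17.6)] = 5.4×10^4 / 4223 = 12.78 m³.
Food-to-microorganism ratio F/M = Q S₀ / (V X) = 13.1 × 459 / (12.78 × 1840) = 0.2558 d⁻¹.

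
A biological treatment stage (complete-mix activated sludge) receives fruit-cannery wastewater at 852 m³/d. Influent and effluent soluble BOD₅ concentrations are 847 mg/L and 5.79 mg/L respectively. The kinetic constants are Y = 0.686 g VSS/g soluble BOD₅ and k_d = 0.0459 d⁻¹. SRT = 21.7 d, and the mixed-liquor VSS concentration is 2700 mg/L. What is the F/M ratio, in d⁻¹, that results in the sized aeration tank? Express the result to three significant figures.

Steady-state biomass mass balance: V·X·(1 + k_d·θ_c) = Y·Q·(S₀ − S)·θ_c, so V = 0.686 × 852 × (847 − 5.79) × 21.7 / [2700 × (1 + 0.0459 × 21.7)] = 1.07×10^7 / 5389 = 1980 m³.
F/M = Q·S₀ / (V·X) = 852 × 847 / (1980 × 2700) = 0.1350 g soluble BOD₅·(g VSS·d)⁻¹.

F/M ≈ 0.135 d⁻¹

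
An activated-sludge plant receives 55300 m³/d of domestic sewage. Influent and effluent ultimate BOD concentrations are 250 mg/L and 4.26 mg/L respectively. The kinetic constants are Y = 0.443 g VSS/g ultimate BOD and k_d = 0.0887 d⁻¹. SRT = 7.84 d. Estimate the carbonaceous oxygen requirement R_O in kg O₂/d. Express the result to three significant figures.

R_O ≈ 8550 kg O₂/d

Observed yield with endogenous decay: Y_obs = Y / (1 + k_d·θ_c) = 0.443 / (1 + 0.0887 × 7.84) = 0.443 / 1.695 = 0.2613 g VSS/g ultimate BOD.
Q·(S₀ − S) = 55300 × (250 − 4.26) × 10⁻³ = 13589 kg/d removed.
Biomass synthesised: P_X = Y_obs × 13589 = 3551 kg VSS/d.
Carbonaceous O₂ demand = substrate oxidised − cell-mass equivalent = 13589 − 1.42 × 3551 = 8547 kg O₂/d.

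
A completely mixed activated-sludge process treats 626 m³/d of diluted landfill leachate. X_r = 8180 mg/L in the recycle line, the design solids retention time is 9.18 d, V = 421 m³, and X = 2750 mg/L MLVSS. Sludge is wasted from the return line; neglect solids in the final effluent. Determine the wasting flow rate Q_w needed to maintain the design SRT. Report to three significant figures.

Q_w ≈ 15.4 m³/d

Wasting from the return line (neglecting effluent solids): Q_w = V·X / (θ_c·X_r) = 421.0 × 2750 / (9.18 × 8180) = 15.42 m³/d.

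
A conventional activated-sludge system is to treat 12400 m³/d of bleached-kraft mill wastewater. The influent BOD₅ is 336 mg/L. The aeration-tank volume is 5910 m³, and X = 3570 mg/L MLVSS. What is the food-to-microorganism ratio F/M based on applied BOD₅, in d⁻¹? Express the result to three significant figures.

F/M ≈ 0.197 d⁻¹

F/M = applied load / biomass = Q·S₀/(V·X) = 12400 × 336 / (5910 × 3570) = 0.1975 d⁻¹.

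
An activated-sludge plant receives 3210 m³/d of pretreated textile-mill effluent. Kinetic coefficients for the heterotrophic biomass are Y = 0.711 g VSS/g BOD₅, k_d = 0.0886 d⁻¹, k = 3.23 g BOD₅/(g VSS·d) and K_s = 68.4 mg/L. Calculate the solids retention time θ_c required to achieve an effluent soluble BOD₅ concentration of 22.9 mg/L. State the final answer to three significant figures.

Specific growth rate at S = 22.9 mg/L: μ = YkS/(K_s+S) = 0.711·3.23·22.9/(68.4+22.9) = 0.5760 d⁻¹.
θ_c = 1/(μ − k_d) = 1/(0.5760 − 0.0886) = 1/0.4874 = 2.052 d.

θ_c ≈ 2.05 d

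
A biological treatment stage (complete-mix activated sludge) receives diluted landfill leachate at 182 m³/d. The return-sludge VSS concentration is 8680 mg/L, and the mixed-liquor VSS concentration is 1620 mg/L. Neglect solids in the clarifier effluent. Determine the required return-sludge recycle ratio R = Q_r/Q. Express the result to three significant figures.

Mass balance around the secondary clarifier (neglecting effluent solids): R = X / (X_r − X) = 1620 / (8680 − 1620) = 0.2295.

R ≈ 0.229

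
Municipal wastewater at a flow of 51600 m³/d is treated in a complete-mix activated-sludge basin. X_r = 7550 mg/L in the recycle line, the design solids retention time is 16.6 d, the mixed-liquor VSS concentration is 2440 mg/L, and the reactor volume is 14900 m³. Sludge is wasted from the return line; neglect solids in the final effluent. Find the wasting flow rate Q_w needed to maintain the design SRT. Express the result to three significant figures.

θ_c = V·X/(Q_w·X_r) when wasting from the recycle, so Q_w = V·X/(θ_c·X_r) = 14900 × 2440 / (16.6 × 7550) = 290.1 m³/d.

Q_w ≈ 290 m³/d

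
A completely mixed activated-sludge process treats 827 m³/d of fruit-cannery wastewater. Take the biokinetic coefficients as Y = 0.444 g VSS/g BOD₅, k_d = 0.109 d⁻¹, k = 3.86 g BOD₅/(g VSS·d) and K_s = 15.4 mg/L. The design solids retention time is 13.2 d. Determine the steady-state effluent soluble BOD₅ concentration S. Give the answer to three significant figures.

Effluent substrate depends only on kinetics and SRT: S = K_s(1 + k_d θ_c) / [θ_c(Yk − k_d) − 1] = 15.4 × (1 + 0.109 × 13.2) / [13.2 × (0.444 × 3.86 − 0.109) − 1] = 37.56 / 20.18 = 1.861 mg/L.

S ≈ 1.86 mg/L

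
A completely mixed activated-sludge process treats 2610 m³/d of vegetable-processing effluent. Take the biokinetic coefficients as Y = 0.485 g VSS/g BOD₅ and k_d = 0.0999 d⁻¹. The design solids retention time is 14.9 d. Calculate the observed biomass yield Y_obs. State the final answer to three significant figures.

Correct the yield for decay: Y_obs = Y/(1 + k_d θ_c) = 0.485 / (1 + 0.0999 × 14.9) = 0.485 / 2.489 = 0.1949.

Y_obs ≈ 0.195 g VSS/g BOD₅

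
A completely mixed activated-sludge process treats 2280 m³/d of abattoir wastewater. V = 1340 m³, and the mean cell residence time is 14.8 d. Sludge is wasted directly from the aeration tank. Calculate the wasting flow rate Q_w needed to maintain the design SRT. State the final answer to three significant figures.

Wasting from the aeration tank: Q_w = V / θ_c = 1340 / 14.8 = 90.54 m³/d.

Q_w ≈ 90.5 m³/d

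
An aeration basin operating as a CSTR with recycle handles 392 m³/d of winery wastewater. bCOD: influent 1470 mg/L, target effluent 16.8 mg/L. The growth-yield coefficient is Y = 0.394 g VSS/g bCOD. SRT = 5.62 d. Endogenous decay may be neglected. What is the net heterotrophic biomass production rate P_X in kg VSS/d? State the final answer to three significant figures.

P_X ≈ 224 kg VSS/d

No decay correction is needed, so Y_obs = Y = 0.394.
Q·(S₀ − S) = 392 × (1470 − 16.8) × 10⁻³ = 569.7 kg/d removed.
Biomass produced: P_X = Y_obs·Q·ΔS = 0.3940 × 569.7 ≈ 224.4 kg VSS/d.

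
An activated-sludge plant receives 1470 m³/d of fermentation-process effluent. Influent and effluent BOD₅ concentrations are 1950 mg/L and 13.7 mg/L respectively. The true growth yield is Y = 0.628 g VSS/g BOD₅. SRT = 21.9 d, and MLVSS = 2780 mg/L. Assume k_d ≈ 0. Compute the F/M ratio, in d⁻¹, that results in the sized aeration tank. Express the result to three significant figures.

V·X = Y·Q·ΔS·θ_c gives V = 0.628 × 1470 × (1950 − 13.7) × 21.9 / 2780 = 14082 m³.
F/M = Q·S₀ / (V·X) = 1470 × 1950 / (14082 × 2780) = 0.07322 g BOD₅·(g VSS·d)⁻¹.

F/M ≈ 0.0732 d⁻¹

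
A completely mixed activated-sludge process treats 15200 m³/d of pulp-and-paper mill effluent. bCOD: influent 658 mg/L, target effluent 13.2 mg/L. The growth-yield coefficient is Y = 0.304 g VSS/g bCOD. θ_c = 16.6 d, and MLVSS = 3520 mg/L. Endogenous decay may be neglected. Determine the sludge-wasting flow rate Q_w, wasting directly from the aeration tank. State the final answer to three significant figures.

Q_w ≈ 846 m³/d

V·X = Y·Q·ΔS·θ_c gives V = 0.304 × 15200 × (658 − 13.2) × 16.6 / 3520 = 14051 m³.
For wasting at MLVSS concentration, Q_w = V/θ_c = 14051/16.6 = 846.4 m³/d.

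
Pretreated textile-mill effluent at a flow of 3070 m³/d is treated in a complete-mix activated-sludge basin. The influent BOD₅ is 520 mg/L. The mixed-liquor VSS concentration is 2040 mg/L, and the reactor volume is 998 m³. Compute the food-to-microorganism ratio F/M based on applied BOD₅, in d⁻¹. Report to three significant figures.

F/M ≈ 0.784 d⁻¹

Food-to-microorganism ratio F/M = Q S₀ / (V X) = 3070 × 520 / (998.0 × 2040) = 0.7841 d⁻¹.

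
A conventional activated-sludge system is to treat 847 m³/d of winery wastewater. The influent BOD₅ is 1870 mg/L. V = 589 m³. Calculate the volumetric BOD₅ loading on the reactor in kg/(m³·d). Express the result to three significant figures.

L_v ≈ 2.69 kg BOD₅/(m³·d)

Applied BOD₅ load per unit volume = Q·S₀/V = (847 × 1870/1000)/589.0 = 2.689 kg BOD₅·m⁻³·d⁻¹.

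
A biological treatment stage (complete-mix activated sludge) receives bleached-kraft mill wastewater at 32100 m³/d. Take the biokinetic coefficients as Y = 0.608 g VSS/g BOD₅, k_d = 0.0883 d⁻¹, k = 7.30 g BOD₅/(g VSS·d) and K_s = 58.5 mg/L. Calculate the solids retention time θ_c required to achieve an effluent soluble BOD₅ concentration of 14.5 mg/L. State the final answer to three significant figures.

θ_c ≈ 1.26 d

Specific growth rate at S = 14.5 mg/L: μ = YkS/(K_s+S) = 0.608·7.30·14.5/(58.5+14.5) = 0.8816 d⁻¹.
Then 1/θ_c = μ − k_d = 0.8816 − 0.0883 = 0.7933 d⁻¹, giving θ_c = 1.261 d.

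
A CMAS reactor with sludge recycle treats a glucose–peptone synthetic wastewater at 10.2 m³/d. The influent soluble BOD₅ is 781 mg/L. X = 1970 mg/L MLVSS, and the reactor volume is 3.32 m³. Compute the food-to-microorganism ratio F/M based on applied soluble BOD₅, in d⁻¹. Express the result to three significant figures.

Food-to-microorganism ratio F/M = Q S₀ / (V X) = 10.2 × 781 / (3.320 × 1970) = 1.218 d⁻¹.

F/M ≈ 1.22 d⁻¹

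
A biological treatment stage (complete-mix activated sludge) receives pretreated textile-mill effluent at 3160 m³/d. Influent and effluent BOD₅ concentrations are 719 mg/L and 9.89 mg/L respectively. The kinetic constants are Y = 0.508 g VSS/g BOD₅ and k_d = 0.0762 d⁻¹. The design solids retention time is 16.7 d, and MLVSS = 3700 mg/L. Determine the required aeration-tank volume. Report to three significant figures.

V ≈ 2260 m³

From the SRT design equation V = Y Q (S₀−S) θ_c / [X (1 + k_d θ_c)] = 0.508 × 3160 × (719 − 9.89) × 16.7 / [3700 × (1 + 0.0762 × 16.7)] = 1.9×10^7 / 8408 = 2261 m³.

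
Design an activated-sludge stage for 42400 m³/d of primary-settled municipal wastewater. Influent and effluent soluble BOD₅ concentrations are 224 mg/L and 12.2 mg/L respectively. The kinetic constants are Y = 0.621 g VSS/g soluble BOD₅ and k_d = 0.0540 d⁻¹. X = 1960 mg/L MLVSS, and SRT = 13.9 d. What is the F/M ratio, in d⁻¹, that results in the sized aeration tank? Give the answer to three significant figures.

F/M ≈ 0.214 d⁻¹

From the SRT design equation V = Y Q (S₀−S) θ_c / [X (1 + k_d θ_c)] = 0.621 × 42400 × (224 − 12.2) × 13.9 / [1960 × (1 + 0.0540 × 13.9)] = 7.75×10^7 / 3431 = 22592 m³.
Food-to-microorganism ratio F/M = Q S₀ / (V X) = 42400 × 224 / (22592 × 1960) = 0.2145 d⁻¹.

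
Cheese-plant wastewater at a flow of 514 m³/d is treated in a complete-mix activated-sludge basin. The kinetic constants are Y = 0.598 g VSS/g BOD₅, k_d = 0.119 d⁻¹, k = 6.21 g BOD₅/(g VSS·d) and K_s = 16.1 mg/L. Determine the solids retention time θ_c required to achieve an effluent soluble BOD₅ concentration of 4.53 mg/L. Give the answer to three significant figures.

θ_c ≈ 1.44 d

Specific growth rate at S = 4.53 mg/L: μ = YkS/(K_s+S) = 0.598·6.21·4.53/(16.1+4.53) = 0.8154 d⁻¹.
Then 1/θ_c = μ − k_d = 0.8154 − 0.119 = 0.6964 d⁻¹, giving θ_c = 1.436 d.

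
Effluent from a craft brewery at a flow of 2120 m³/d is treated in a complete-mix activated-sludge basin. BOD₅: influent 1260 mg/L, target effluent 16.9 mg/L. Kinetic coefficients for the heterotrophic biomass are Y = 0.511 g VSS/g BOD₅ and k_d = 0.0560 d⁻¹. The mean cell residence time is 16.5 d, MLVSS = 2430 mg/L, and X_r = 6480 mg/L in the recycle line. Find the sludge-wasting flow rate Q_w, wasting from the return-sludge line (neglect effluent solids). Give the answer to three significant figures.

Rearranging the biomass balance for a CMAS with decay, V = Y·Q·ΔS·θ_c / [X·(1+k_d θ_c)] = 0.511 × 2120 × (1260 − 16.9) × 16.5 / [2430 × (1 + 0.0560 × 16.5)] = 2.22×10^7 / 4675 = 4753 m³.
Wasting from the return line (neglecting effluent solids): Q_w = V·X / (θ_c·X_r) = 4753 × 2430 / (16.5 × 6480) = 108.0 m³/d.

Q_w ≈ 108 m³/d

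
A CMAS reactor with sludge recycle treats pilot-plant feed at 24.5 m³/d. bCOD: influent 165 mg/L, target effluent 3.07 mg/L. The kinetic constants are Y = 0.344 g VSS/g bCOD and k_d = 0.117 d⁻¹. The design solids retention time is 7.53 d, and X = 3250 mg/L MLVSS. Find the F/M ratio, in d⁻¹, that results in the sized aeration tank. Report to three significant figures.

F/M ≈ 0.740 d⁻¹

Rearranging the biomass balance for a CMAS with decay, V = Y·Q·ΔS·θ_c / [X·(1+k_d θ_c)] = 0.344 × 24.5 × (165 − 3.07) × 7.53 / [3250 × (1 + 0.117 × 7.53)] = 1.03×10^4 / 6113 = 1.681 m³.
Food-to-microorganism ratio F/M = Q S₀ / (V X) = 24.5 × 165 / (1.681 × 3250) = 0.7399 d⁻¹.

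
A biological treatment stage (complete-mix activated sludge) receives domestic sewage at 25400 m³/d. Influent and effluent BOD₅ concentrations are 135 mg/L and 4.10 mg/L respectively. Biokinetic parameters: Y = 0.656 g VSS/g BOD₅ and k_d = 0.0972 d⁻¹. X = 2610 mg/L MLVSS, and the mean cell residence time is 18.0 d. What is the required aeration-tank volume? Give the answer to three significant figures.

V ≈ 5470 m³

Steady-state biomass mass balance: V·X·(1 + k_d·θ_c) = Y·Q·(S₀ − S)·θ_c, so V = 0.656 × 25400 × (135 − 4.10) × 18.0 / [2610 × (1 + 0.0972 × 18.0)] = 3.93×10^7 / 7176 = 5471 m³.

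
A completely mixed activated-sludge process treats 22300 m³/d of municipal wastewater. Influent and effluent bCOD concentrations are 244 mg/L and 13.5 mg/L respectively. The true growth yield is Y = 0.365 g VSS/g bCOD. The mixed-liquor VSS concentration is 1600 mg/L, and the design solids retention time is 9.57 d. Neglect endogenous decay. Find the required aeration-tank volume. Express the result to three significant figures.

Biomass mass balance (decay neglected): V·X = Y·Q·(S₀ − S)·θ_c, so V = 0.365 × 22300 × (244 − 13.5) × 9.57 / 1600 = 11222 m³.

V ≈ 11200 m³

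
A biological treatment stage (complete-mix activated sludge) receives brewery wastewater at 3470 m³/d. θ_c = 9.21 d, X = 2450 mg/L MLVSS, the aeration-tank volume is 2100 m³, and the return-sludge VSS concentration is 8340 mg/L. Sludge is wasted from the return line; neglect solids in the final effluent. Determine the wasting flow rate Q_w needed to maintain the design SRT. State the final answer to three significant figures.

Wasting from the return line (neglecting effluent solids): Q_w = V·X / (θ_c·X_r) = 2100 × 2450 / (9.21 × 8340) = 66.98 m³/d.

Q_w ≈ 67.0 m³/d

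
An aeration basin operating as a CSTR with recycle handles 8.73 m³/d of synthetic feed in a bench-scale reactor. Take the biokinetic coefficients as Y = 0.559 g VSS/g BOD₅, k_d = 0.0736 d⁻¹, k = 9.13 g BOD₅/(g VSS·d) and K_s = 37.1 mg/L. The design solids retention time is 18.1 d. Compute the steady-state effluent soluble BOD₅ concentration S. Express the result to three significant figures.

From the Monod/SRT balance for a CMAS, S = K_s·(1+k_d θ_c)/[θ_c·(Y k − k_d) − 1] = 37.1 × (1 + 0.0736 × 18.1) / [18.1 × (0.559 × 9.13 − 0.0736) − 1] = 86.52 / 90.04 = 0.9609 mg/L.

S ≈ 0.961 mg/L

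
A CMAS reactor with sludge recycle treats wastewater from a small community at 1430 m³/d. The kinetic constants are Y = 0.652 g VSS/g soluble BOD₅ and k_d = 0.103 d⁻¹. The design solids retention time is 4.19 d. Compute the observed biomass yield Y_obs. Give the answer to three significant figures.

Correct the yield for decay: Y_obs = Y/(1 + k_d θ_c) = 0.652 / (1 + 0.103 × 4.19) = 0.652 / 1.432 = 0.4554.

Y_obs ≈ 0.455 g VSS/g soluble BOD₅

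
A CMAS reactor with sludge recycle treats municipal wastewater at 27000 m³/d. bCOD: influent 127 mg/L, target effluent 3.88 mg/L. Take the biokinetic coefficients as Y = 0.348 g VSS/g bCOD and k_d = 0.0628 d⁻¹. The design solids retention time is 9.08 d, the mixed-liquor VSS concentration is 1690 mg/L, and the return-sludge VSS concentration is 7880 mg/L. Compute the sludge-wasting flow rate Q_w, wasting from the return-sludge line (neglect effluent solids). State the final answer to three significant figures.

Steady-state biomass mass balance: V·X·(1 + k_d·θ_c) = Y·Q·(S₀ − S)·θ_c, so V = 0.348 × 27000 × (127 − 3.88) × 9.08 / [1690 × (1 + 0.0628 × 9.08)] = 1.05×10^7 / 2654 = 3958 m³.
Wasting from the return line (neglecting effluent solids): Q_w = V·X / (θ_c·X_r) = 3958 × 1690 / (9.08 × 7880) = 93.49 m³/d.

Q_w ≈ 93.5 m³/d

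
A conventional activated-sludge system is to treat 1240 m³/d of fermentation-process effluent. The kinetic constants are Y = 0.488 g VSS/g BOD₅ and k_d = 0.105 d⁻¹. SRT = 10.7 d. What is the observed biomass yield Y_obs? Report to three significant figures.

Y_obs ≈ 0.230 g VSS/g BOD₅

Observed yield with endogenous decay: Y_obs = Y / (1 + k_d·θ_c) = 0.488 / (1 + 0.105 × 10.7) = 0.488 / 2.123 = 0.2298 g VSS/g BOD₅.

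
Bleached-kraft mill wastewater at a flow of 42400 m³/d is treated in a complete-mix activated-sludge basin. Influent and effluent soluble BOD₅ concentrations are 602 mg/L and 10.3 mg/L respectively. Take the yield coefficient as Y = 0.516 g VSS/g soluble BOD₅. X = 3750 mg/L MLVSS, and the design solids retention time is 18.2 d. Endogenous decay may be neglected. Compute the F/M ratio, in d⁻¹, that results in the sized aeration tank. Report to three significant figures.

With k_d = 0 the design equation reduces to V = Y Q (S₀−S) θ_c / X = 0.516 × 42400 × (602 − 10.3) × 18.2 / 3750 = 62829 m³.
F/M = applied load / biomass = Q·S₀/(V·X) = 42400 × 602 / (62829 × 3750) = 0.1083 d⁻¹.

F/M ≈ 0.108 d⁻¹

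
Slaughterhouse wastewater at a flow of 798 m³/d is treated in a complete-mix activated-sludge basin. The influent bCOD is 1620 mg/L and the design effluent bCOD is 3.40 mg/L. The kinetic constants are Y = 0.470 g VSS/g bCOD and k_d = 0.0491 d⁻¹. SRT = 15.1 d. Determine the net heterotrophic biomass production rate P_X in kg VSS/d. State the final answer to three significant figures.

The observed yield is Y_obs = Y/(1 + k_d·θ_c) = 0.470 / (1 + 0.0491 × 15.1) = 0.470 / 1.741 = 0.2699 g VSS per g bCOD removed.
Mass of bCOD removed per day: Q(S₀ − S) = 798 × 1617 g/m³ = 1290 kg/d.
So the net sludge growth is P_X = 0.2699 × 1290 = 348.2 kg VSS/d.

P_X ≈ 348 kg VSS/d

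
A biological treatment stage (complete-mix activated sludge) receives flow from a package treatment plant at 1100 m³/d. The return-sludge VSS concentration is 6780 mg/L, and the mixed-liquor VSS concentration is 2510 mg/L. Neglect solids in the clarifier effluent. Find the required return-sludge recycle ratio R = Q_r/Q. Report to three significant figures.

R ≈ 0.588

Solids balance on the clarifier gives (1+R)X = R·X_r, so R = X/(X_r − X) = 2510 / (6780 − 2510) = 0.5878.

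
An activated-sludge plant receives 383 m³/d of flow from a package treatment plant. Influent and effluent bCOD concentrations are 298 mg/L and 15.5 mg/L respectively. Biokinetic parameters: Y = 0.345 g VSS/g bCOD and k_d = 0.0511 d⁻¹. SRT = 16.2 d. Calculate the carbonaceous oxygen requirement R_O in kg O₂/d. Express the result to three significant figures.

Y_obs = Y / (1 + k_d θ_c) = 0.345 / (1 + 0.0511 × 16.2) = 0.345 / 1.828 = 0.1887.
Substrate removed = Q·(S₀ − S) = 383 m³/d × (298 − 15.5) g/m³ = 1.08×10^5 g/d = 108.2 kg/d.
Biomass synthesised: P_X = Y_obs × 108.2 = 20.42 kg VSS/d.
R_O = Q·ΔS − 1.42 P_X = 108.2 − 29.00 = 79.20 kg O₂/d.

R_O ≈ 79.2 kg O₂/d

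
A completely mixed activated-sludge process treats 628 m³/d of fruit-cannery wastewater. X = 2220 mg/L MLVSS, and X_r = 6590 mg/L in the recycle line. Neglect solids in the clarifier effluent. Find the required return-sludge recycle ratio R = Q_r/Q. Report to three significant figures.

R ≈ 0.508

R = Q_r/Q = X/(X_r − X) = 2220 / (6590 − 2220) = 0.5080.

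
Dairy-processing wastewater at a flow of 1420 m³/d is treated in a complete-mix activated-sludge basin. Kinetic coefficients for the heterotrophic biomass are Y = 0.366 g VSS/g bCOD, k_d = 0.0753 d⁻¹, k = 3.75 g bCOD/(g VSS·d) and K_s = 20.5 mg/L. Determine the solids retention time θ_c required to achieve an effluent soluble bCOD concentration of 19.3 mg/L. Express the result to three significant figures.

θ_c ≈ 1.69 d

At the target effluent, Y k S/(K_s+S) = 0.366×3.75×19.3/39.80 = 0.6656 d⁻¹.
Then 1/θ_c = μ − k_d = 0.6656 − 0.0753 = 0.5903 d⁻¹, giving θ_c = 1.694 d.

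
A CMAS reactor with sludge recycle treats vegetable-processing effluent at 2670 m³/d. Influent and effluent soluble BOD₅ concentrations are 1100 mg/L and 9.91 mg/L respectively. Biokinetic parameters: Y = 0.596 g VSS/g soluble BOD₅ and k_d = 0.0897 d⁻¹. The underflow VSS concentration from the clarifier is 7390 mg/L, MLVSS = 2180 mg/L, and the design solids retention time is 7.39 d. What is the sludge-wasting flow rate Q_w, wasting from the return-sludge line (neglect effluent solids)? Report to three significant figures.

Q_w ≈ 141 m³/d

Rearranging the biomass balance for a CMAS with decay, V = Y·Q·ΔS·θ_c / [X·(1+k_d θ_c)] = 0.596 × 2670 × (1100 − 9.91) × 7.39 / [2180 × (1 + 0.0897 × 7.39)] = 1.28×10^7 / 3625 = 3536 m³.
Wasting from the return line (neglecting effluent solids): Q_w = V·X / (θ_c·X_r) = 3536 × 2180 / (7.39 × 7390) = 141.2 m³/d.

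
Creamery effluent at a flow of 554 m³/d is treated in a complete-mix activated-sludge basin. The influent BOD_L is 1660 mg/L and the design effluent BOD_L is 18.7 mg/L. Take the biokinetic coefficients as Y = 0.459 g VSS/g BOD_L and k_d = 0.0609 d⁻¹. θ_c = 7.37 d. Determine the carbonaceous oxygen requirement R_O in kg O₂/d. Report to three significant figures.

The observed yield is Y_obs = Y/(1 + k_d·θ_c) = 0.459 / (1 + 0.0609 × 7.37) = 0.459 / 1.449 = 0.3168 g VSS per g BOD_L removed.
Q·(S₀ − S) = 554 × (1660 − 18.7) × 10⁻³ = 909.3 kg/d removed.
P_X = Y_obs·Q·(S₀ − S) = 0.3168 × 909.3 = 288.1 kg VSS/d.
Carbonaceous O₂ demand = substrate oxidised − cell-mass equivalent = 909.3 − 1.42 × 288.1 = 500.2 kg O₂/d.

R_O ≈ 500 kg O₂/d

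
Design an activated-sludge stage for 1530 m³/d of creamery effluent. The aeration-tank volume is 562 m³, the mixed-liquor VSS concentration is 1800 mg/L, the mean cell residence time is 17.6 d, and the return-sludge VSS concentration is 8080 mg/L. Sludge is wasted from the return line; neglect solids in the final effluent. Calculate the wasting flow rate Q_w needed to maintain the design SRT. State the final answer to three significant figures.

Q_w = (V·X)/(θ_c X_r) = 562.0 × 1800 / (17.6 × 8080) = 7.114 m³/d.

Q_w ≈ 7.11 m³/d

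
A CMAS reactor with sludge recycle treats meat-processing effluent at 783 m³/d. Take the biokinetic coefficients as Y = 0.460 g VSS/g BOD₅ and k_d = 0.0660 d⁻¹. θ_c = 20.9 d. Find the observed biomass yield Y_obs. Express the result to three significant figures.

Y_obs ≈ 0.193 g VSS/g BOD₅

Observed yield with endogenous decay: Y_obs = Y / (1 + k_d·θ_c) = 0.460 / (1 + 0.0660 × 20.9) = 0.460 / 2.379 = 0.1933 g VSS/g BOD₅.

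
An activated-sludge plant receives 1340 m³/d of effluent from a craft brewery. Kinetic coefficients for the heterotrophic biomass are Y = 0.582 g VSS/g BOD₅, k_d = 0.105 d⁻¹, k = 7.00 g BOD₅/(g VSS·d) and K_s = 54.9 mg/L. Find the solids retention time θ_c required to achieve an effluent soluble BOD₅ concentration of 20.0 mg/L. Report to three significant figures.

Specific growth rate at S = 20.0 mg/L: μ = YkS/(K_s+S) = 0.582·7.00·20.0/(54.9+20.0) = 1.088 d⁻¹.
1/θ_c = 1.088 − 0.105 = 0.9829 d⁻¹, so θ_c = 1.017 d.

θ_c ≈ 1.02 d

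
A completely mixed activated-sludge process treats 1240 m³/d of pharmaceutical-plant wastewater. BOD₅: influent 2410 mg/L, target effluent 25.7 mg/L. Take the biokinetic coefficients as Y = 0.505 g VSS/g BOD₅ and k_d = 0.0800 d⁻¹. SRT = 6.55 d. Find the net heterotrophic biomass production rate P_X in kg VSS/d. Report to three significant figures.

P_X ≈ 980 kg VSS/d

The observed yield is Y_obs = Y/(1 + k_d·θ_c) = 0.505 / (1 + 0.0800 × 6.55) = 0.505 / 1.524 = 0.3314 g VSS per g BOD₅ removed.
ΔS = 2410 − 25.7 = 2384 mg/L, so the substrate removal rate is 1240 × 2384/1000 = 2957 kg BOD₅/d.
So the net sludge growth is P_X = 0.3314 × 2957 = 979.7 kg VSS/d.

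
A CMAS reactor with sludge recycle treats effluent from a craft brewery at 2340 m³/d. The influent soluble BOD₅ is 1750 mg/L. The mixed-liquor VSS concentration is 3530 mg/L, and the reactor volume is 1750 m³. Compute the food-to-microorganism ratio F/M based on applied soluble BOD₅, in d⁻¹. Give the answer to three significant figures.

F/M ≈ 0.663 d⁻¹

Food-to-microorganism ratio F/M = Q S₀ / (V X) = 2340 × 1750 / (1750 × 3530) = 0.6629 d⁻¹.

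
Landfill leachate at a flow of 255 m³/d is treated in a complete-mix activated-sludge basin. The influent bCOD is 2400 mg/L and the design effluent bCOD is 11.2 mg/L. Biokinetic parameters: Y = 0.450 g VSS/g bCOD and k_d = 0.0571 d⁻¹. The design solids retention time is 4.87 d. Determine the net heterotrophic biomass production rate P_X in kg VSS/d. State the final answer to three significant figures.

P_X ≈ 214 kg VSS/d

Correct the yield for decay: Y_obs = Y/(1 + k_d θ_c) = 0.450 / (1 + 0.0571 × 4.87) = 0.450 / 1.278 = 0.3521.
Mass of bCOD removed per day: Q(S₀ − S) = 255 × 2389 g/m³ = 609.1 kg/d.
So the net sludge growth is P_X = 0.3521 × 609.1 = 214.5 kg VSS/d.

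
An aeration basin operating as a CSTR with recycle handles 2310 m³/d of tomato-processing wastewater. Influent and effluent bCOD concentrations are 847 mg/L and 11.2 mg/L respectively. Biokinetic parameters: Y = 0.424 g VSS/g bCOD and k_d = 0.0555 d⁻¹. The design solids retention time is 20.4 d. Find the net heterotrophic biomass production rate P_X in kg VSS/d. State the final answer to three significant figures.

Y_obs = Y / (1 + k_d θ_c) = 0.424 / (1 + 0.0555 × 20.4) = 0.424 / 2.132 = 0.1989.
ΔS = 847 − 11.2 = 835.8 mg/L, so the substrate removal rate is 2310 × 835.8/1000 = 1931 kg bCOD/d.
So the net sludge growth is P_X = 0.1989 × 1931 = 383.9 kg VSS/d.

P_X ≈ 384 kg VSS/d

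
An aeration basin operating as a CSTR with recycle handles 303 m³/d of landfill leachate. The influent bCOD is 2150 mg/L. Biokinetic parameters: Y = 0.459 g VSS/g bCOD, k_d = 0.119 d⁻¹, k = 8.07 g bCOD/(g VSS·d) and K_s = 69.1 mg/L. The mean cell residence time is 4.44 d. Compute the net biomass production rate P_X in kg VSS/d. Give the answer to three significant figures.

From the Monod/SRT balance for a CMAS, S = K_s·(1+k_d θ_c)/[θ_c·(Y k − k_d) − 1] = 69.1 × (1 + 0.119 × 4.44) / [4.44 × (0.459 × 8.07 − 0.119) − 1] = 105.6 / 14.92 = 7.079 mg/L.
Y_obs = Y / (1 + k_d θ_c) = 0.459 / (1 + 0.119 × 4.44) = 0.459 / 1.528 = 0.3003.
ΔS = 2150 − 7.08 = 2143 mg/L, so the substrate removal rate is 303 × 2143/1000 = 649.3 kg bCOD/d.
Biomass produced: P_X = Y_obs·Q·ΔS = 0.3003 × 649.3 ≈ 195.0 kg VSS/d.

P_X ≈ 195 kg VSS/d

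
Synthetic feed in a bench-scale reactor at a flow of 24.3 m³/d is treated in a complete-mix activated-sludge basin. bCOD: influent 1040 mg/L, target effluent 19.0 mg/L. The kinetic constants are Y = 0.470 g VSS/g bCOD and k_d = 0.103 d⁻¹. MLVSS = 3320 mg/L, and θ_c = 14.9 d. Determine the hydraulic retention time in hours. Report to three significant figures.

τ ≈ 20.4 h

Steady-state biomass mass balance: V·X·(1 + k_d·θ_c) = Y·Q·(S₀ − S)·θ_c, so V = 0.470 × 24.3 × (1040 − 19.0) × 14.9 / [3320 × (1 + 0.103 × 14.9)] = 1.74×10^5 / 8415 = 20.65 m³.
HRT = V/Q = 20.65 m³ / 24.3 m³·d⁻¹ = 0.8497 d × 24 = 20.39 h.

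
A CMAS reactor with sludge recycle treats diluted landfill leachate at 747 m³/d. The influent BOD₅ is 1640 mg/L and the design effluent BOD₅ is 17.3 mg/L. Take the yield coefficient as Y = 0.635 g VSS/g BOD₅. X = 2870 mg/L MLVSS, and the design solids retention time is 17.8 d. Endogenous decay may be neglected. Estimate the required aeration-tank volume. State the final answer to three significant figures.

V ≈ 4770 m³

V·X = Y·Q·ΔS·θ_c gives V = 0.635 × 747 × (1640 − 17.3) × 17.8 / 2870 = 4774 m³.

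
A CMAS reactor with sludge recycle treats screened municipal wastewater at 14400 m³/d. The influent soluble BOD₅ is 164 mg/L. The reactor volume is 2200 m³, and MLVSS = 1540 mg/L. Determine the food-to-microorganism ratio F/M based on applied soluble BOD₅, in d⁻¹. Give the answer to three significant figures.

F/M = Q·S₀ / (V·X) = 14400 × 164 / (2200 × 1540) = 0.6970 g soluble BOD₅·(g VSS·d)⁻¹.

F/M ≈ 0.697 d⁻¹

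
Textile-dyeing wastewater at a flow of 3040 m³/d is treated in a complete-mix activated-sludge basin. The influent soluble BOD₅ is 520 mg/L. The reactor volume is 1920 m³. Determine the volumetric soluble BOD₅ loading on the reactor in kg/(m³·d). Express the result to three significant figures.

L_v ≈ 0.823 kg soluble BOD₅/(m³·d)

Applied soluble BOD₅ load per unit volume = Q·S₀/V = (3040 × 520/1000)/1920 = 0.8233 kg soluble BOD₅·m⁻³·d⁻¹.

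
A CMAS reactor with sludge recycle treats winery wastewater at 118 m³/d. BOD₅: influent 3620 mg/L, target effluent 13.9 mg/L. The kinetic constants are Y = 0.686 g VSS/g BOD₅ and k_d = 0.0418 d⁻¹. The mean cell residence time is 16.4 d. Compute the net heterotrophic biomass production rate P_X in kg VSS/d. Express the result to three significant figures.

Correct the yield for decay: Y_obs = Y/(1 + k_d θ_c) = 0.686 / (1 + 0.0418 × 16.4) = 0.686 / 1.686 = 0.4070.
ΔS = 3620 − 13.9 = 3606 mg/L, so the substrate removal rate is 118 × 3606/1000 = 425.5 kg BOD₅/d.
Net biomass production P_X = Y_obs × Q·(S₀ − S) = 0.4070 × 425.5 = 173.2 kg VSS/d.

P_X ≈ 173 kg VSS/d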